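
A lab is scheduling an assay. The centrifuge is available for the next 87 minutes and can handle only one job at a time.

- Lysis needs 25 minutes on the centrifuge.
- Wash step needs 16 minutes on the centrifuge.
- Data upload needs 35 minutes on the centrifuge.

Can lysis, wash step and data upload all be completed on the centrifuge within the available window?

Running back to back, the jobs need 25 + 16 + 35 = 76 minutes on the centrifuge.
Since 76 ≤ 87, they fit within the window.

Yes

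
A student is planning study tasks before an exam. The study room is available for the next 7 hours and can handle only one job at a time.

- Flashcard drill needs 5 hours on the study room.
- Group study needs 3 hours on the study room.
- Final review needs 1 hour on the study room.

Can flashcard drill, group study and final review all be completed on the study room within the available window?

No

Running back to back, the jobs need 5 + 3 + 1 = 9 hours on the study room.
Since 9 > 7, they cannot all fit.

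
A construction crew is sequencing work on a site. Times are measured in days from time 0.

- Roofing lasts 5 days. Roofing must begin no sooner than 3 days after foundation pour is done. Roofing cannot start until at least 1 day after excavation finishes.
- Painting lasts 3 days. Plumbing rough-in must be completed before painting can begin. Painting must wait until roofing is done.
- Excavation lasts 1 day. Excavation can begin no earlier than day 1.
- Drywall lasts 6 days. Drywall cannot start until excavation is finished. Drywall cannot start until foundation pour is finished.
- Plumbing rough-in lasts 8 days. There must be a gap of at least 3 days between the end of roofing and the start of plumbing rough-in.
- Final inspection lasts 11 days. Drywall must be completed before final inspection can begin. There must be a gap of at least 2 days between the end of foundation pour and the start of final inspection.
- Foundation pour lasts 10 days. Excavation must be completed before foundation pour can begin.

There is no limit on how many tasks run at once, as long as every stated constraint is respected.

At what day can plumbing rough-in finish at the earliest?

31

Excavation waits on its own release at day 1, so it starts at day 1 and finishes at 1 + 1 = day 2.
Foundation pour waits on excavation (finishes day 2), so it starts at day 2 and finishes at 2 + 10 = day 12.
Roofing needs all of foundation pour (finishes day 12, plus 3-day gap → day 15); excavation (finishes day 2, plus 1-day gap → day 3). That puts its earliest start at day 15; it finishes at 15 + 5 = day 20.
Plumbing rough-in cannot begin until roofing (finishes day 20, plus 3-day gap → day 23). It runs from day 23 to 23 + 8 = day 31.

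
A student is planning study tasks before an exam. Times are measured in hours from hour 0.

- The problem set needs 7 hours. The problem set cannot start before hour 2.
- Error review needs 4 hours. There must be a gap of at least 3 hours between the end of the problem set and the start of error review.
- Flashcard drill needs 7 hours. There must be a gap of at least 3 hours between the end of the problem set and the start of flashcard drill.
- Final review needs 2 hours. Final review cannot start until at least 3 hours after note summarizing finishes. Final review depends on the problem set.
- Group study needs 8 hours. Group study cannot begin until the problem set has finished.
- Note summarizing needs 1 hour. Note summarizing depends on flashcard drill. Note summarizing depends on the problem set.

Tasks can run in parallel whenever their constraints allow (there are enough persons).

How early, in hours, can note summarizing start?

19

The problem set cannot begin until its own release at hour 2. It runs from hour 2 to 2 + 7 = hour 9.
Flashcard drill waits on the problem set (finishes hour 9, plus 3-hour gap → hour 12), so it starts at hour 12 and finishes at 12 + 7 = hour 19.
Note summarizing waits on flashcard drill (finishes hour 19); the problem set (finishes hour 9). The latest of these is hour 19, which is the earliest note summarizing can start.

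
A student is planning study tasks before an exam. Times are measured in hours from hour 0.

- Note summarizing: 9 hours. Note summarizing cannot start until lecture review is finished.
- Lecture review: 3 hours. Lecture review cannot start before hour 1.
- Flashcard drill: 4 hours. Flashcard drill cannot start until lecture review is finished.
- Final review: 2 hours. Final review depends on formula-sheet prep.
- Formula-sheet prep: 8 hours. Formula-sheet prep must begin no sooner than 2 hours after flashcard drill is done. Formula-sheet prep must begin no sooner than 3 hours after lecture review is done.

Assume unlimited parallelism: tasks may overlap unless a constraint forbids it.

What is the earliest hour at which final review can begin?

18

Lecture review waits on its own release at hour 1, so it starts at hour 1 and finishes at 1 + 3 = hour 4.
After lecture review (finishes hour 4), flashcard drill can start at hour 4 and finishes at hour 8.
Formula-sheet prep needs all of flashcard drill (finishes hour 8, plus 2-hour gap → hour 10); lecture review (finishes hour 4, plus 3-hour gap → hour 7). That puts its earliest start at hour 10; it finishes at 10 + 8 = hour 18.
Final review waits on formula-sheet prep (finishes hour 18), so the earliest it can start is hour 18.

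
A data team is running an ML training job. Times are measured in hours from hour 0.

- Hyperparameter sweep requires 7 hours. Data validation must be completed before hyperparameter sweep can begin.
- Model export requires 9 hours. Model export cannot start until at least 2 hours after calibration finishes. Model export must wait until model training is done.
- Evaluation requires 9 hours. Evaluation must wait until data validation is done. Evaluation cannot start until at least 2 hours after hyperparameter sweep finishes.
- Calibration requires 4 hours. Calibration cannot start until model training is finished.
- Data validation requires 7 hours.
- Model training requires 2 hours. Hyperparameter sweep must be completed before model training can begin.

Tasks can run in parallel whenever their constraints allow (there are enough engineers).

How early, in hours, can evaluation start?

Data validation can start immediately at hour 0; it finishes at hour 7.
Hyperparameter sweep cannot begin until data validation (finishes hour 7). It runs from hour 7 to 7 + 7 = hour 14.
Evaluation waits on data validation (finishes hour 7); hyperparameter sweep (finishes hour 14, plus 2-hour gap → hour 16). The latest of these is hour 16, which is the earliest evaluation can start.

16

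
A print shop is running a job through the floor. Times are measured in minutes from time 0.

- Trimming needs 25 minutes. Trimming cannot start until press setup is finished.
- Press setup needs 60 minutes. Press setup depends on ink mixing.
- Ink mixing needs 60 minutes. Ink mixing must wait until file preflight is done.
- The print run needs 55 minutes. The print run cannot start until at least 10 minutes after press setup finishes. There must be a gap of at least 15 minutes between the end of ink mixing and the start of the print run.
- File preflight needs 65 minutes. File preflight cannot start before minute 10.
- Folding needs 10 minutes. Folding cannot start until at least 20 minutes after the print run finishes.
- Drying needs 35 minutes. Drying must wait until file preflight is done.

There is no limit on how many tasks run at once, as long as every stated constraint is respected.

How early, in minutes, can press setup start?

File preflight waits on its own release at minute 10, so it starts at minute 10 and finishes at 10 + 65 = minute 75.
After file preflight (finishes minute 75), ink mixing can start at minute 75 and finishes at minute 135.
Press setup waits on ink mixing (finishes minute 135), so the earliest it can start is minute 135.

135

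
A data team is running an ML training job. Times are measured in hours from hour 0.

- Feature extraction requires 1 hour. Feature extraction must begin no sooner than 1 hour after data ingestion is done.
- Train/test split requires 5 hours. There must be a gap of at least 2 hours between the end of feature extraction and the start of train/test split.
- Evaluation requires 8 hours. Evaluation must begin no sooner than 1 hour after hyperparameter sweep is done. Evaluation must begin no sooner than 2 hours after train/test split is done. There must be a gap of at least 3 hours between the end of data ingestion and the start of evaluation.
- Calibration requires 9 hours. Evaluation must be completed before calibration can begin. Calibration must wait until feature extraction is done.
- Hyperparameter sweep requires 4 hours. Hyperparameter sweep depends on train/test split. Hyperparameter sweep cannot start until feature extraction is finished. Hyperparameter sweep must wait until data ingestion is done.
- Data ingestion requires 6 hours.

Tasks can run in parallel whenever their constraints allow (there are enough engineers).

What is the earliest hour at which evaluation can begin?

20

Nothing blocks data ingestion, so it runs from hour 0 to hour 6.
After data ingestion (finishes hour 6, plus 1-hour gap → hour 7), feature extraction can start at hour 7 and finishes at hour 8.
Train/test split waits on feature extraction (finishes hour 8, plus 2-hour gap → hour 10), so it starts at hour 10 and finishes at 10 + 5 = hour 15.
Hyperparameter sweep needs all of train/test split (finishes hour 15); feature extraction (finishes hour 8); data ingestion (finishes hour 6). That puts its earliest start at hour 15; it finishes at 15 + 4 = hour 19.
Evaluation waits on hyperparameter sweep (finishes hour 19, plus 1-hour gap → hour 20); train/test split (finishes hour 15, plus 2-hour gap → hour 17); data ingestion (finishes hour 6, plus 3-hour gap → hour 9). The latest of these is hour 20, which is the earliest evaluation can start.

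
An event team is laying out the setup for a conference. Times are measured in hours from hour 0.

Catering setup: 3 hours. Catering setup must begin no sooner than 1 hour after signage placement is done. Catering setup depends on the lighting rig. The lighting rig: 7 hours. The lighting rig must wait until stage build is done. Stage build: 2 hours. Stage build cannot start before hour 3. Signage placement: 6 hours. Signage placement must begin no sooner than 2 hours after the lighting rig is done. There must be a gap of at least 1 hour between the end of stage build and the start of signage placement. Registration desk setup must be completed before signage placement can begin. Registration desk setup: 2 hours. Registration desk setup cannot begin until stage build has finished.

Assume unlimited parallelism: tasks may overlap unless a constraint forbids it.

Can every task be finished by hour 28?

Yes

After its own release at hour 3, stage build can start at hour 3 and finishes at hour 5.
Registration desk setup cannot begin until stage build (finishes hour 5). It runs from hour 5 to 5 + 2 = hour 7.
The lighting rig waits on stage build (finishes hour 5), so it starts at hour 5 and finishes at 5 + 7 = hour 12.
Signage placement needs all of the lighting rig (finishes hour 12, plus 2-hour gap → hour 14); stage build (finishes hour 5, plus 1-hour gap → hour 6); registration desk setup (finishes hour 7). That puts its earliest start at hour 14; it finishes at 14 + 6 = hour 20.
Catering setup cannot start until signage placement (finishes hour 20, plus 1-hour gap → hour 21); the lighting rig (finishes hour 12). The controlling bound is hour 21, so catering setup finishes at 21 + 3 = hour 24.
Every task is finished by hour 24, which is no later than the deadline of 28, so the schedule is feasible.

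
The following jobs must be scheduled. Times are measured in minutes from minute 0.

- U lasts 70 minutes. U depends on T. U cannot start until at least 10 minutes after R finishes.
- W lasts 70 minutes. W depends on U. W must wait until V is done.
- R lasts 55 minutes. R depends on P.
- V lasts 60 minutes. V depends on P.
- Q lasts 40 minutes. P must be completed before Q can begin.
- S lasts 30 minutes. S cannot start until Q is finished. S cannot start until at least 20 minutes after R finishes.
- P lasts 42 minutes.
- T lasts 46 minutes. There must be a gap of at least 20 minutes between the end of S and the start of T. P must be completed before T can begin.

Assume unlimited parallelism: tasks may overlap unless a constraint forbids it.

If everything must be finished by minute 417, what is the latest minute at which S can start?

Nothing follows W; the deadline of minute 417 is its only limit. It must start by 417 − 70 = minute 347.
Since W (must start by minute 347) depends on it, U must finish by minute 347. Backing off its 70-minute duration gives a latest start of minute 277.
Since U (must start by minute 277) depends on it, T must finish by minute 277. Backing off its 46-minute duration gives a latest start of minute 231.
S feeds into T (must start by minute 231, minus 20-minute gap → minute 211); so S must finish by minute 211 and therefore start by minute 181.

181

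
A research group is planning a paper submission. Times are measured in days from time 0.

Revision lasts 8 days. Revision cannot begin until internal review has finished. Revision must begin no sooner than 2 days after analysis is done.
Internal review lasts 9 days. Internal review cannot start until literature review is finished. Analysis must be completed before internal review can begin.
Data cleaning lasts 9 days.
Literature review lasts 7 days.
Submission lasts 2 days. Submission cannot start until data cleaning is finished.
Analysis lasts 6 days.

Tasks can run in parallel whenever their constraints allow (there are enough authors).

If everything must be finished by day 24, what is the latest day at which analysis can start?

Nothing follows revision; the deadline of day 24 is its only limit. It must start by 24 − 8 = day 16.
Internal review feeds into revision (must start by day 16); so internal review must finish by day 16 and therefore start by day 7.
Analysis has several dependents: internal review (must start by day 7); revision (must start by day 16, minus 2-day gap → day 14). The earliest of those limits is day 7, so analysis must start by 7 − 6 = day 1.

1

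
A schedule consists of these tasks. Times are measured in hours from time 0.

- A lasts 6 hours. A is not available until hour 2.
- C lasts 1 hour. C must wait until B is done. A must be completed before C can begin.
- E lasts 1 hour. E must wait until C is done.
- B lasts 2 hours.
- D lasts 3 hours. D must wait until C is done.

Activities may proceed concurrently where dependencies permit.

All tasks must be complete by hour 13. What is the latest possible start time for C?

9

D must finish by hour 13; it takes 3 hours, so it must start by 13 − 3 = hour 10.
E must finish by hour 13; it takes 1 hour, so it must start by 13 − 1 = hour 12.
C feeds D (must start by hour 10); E (must start by hour 12). Taking the minimum, C must finish by hour 10 and start by 10 − 1 = hour 9.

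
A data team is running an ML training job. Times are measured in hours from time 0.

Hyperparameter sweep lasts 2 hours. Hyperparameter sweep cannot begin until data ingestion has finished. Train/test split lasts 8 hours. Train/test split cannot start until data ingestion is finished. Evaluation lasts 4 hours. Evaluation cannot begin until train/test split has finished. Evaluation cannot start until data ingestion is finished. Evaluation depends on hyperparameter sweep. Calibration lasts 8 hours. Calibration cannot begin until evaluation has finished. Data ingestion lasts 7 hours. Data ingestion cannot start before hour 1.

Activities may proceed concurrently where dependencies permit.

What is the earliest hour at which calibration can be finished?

Data ingestion cannot begin until its own release at hour 1. It runs from hour 1 to 1 + 7 = hour 8.
Hyperparameter sweep waits on data ingestion (finishes hour 8), so it starts at hour 8 and finishes at 8 + 2 = hour 10.
After data ingestion (finishes hour 8), train/test split can start at hour 8 and finishes at hour 16.
Evaluation needs all of train/test split (finishes hour 16); data ingestion (finishes hour 8); hyperparameter sweep (finishes hour 10). That puts its earliest start at hour 16; it finishes at 16 + 4 = hour 20.
Calibration waits on evaluation (finishes hour 20), so it starts at hour 20 and finishes at 20 + 8 = hour 28.

28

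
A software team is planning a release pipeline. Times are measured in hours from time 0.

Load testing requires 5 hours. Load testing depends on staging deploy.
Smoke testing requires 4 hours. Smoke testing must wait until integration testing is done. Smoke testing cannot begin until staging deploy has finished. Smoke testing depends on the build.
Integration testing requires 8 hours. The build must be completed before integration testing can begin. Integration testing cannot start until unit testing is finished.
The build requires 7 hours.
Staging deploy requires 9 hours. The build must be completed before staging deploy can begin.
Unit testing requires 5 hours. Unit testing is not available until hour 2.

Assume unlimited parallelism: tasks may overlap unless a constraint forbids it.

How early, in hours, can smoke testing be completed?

20

Unit testing waits on its own release at hour 2, so it starts at hour 2 and finishes at 2 + 5 = hour 7.
The build can start immediately at hour 0; it finishes at hour 7.
After the build (finishes hour 7), staging deploy can start at hour 7 and finishes at hour 16.
Integration testing needs all of the build (finishes hour 7); unit testing (finishes hour 7). That puts its earliest start at hour 7; it finishes at 7 + 8 = hour 15.
For smoke testing: integration testing (finishes hour 15); staging deploy (finishes hour 16); the build (finishes hour 7). Taking the maximum gives a start of hour 16, and it finishes at 16 + 4 = hour 20.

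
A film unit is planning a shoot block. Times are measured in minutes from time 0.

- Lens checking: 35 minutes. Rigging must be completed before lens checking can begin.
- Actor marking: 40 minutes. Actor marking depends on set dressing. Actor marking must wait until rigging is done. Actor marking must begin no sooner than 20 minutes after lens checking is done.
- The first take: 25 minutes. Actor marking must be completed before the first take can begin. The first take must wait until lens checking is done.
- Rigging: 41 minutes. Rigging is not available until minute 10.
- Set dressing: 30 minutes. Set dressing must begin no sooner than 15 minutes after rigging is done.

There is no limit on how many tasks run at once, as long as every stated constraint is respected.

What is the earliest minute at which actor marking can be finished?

Rigging cannot begin until its own release at minute 10. It runs from minute 10 to 10 + 41 = minute 51.
Lens checking cannot begin until rigging (finishes minute 51). It runs from minute 51 to 51 + 35 = minute 86.
Set dressing waits on rigging (finishes minute 51, plus 15-minute gap → minute 66), so it starts at minute 66 and finishes at 66 + 30 = minute 96.
Actor marking has to wait for set dressing (finishes minute 96); rigging (finishes minute 51); lens checking (finishes minute 86, plus 20-minute gap → minute 106). The latest of these is minute 106, so actor marking runs minute 106 to 106 + 40 = minute 146.

146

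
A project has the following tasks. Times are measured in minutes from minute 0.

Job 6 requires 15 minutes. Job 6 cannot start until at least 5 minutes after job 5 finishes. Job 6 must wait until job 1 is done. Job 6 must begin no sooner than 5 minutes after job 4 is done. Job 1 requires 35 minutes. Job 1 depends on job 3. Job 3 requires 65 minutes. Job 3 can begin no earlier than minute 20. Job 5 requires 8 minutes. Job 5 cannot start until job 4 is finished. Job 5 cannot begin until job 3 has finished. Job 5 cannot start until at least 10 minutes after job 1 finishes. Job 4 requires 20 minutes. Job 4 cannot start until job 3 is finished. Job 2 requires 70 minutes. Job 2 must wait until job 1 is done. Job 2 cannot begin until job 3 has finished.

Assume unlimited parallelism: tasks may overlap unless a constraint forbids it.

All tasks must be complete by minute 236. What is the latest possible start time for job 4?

188

Nothing follows job 6; the deadline of minute 236 is its only limit. It must start by 236 − 15 = minute 221.
Job 5 must finish before job 6 (must start by minute 221, minus 5-minute gap → minute 216). With an 8-minute duration, job 5 must start by 216 − 8 = minute 208.
For job 4: job 5 (must start by minute 208); job 6 (must start by minute 221, minus 5-minute gap → minute 216). The most restrictive is minute 208; with a 20-minute duration, job 4 must start by minute 188.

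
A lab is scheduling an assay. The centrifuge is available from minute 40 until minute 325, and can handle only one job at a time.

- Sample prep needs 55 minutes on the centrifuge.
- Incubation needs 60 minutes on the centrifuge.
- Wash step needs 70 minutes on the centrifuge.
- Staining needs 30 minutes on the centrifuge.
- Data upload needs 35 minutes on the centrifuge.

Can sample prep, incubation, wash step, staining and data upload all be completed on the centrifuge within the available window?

The centrifuge window is 325 − 40 = 285 minutes.
Running back to back, the jobs need 55 + 60 + 70 + 30 + 35 = 250 minutes on the centrifuge.
Since 250 ≤ 285, they fit within the window.

Yes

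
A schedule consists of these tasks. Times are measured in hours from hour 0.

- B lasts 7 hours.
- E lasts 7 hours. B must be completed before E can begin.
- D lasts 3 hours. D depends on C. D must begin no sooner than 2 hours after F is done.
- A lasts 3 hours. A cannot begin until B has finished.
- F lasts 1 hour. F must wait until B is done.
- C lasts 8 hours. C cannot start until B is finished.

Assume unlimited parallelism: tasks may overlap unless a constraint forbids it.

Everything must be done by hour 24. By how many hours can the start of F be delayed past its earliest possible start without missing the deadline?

Nothing blocks B, so it runs from hour 0 to hour 7.
After B (finishes hour 7), F can start at hour 7 and finishes at hour 8.

Working backward from the deadline:
Nothing follows D; the deadline of hour 24 is its only limit. It must start by 24 − 3 = hour 21.
Since D (must start by hour 21, minus 2-hour gap → hour 19) depends on it, F must finish by hour 19. Backing off its 1-hour duration gives a latest start of hour 18.
So F can start as early as hour 7 and as late as hour 18, giving 18 − 7 = 11 hours of slack.

11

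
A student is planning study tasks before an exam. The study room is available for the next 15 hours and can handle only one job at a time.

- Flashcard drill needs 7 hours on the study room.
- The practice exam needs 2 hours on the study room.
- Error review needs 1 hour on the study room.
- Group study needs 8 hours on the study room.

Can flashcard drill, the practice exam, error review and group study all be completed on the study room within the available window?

Running back to back, the jobs need 7 + 2 + 1 + 8 = 18 hours on the study room.
Since 18 > 15, they cannot all fit.

No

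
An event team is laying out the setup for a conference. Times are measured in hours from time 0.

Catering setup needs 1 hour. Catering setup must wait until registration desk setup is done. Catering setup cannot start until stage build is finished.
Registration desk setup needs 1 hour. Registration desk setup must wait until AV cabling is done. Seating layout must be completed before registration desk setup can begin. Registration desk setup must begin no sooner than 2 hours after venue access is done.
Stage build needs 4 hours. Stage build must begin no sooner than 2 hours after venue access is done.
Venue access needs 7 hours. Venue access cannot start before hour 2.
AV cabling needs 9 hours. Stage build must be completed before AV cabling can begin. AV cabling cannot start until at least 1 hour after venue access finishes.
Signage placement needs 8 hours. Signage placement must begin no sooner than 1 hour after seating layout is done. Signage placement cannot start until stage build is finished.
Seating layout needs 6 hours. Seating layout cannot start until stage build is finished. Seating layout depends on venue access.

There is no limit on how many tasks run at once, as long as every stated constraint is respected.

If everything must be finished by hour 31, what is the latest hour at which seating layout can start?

Catering setup has no dependents, so it just needs to finish by hour 31. Starting by 31 − 1 = hour 30 achieves that.
Since catering setup (must start by hour 30) depends on it, registration desk setup must finish by hour 30. Backing off its 1-hour duration gives a latest start of hour 29.
To finish by hour 31, signage placement (duration 8) must start no later than hour 23.
For seating layout: registration desk setup (must start by hour 29); signage placement (must start by hour 23, minus 1-hour gap → hour 22). The most restrictive is hour 22; with a 6-hour duration, seating layout must start by hour 16.

16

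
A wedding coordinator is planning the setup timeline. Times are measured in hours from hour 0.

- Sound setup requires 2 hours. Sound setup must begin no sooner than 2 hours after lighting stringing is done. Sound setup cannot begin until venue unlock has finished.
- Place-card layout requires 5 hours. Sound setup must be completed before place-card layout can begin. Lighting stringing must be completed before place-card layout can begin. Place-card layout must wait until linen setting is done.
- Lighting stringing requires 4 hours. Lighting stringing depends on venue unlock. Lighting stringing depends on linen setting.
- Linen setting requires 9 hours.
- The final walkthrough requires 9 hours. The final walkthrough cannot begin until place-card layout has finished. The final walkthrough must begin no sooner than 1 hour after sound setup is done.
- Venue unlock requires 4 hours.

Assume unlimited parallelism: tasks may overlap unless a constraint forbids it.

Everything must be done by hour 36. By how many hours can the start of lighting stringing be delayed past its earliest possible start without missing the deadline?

5

Linen setting has no prerequisites, so it starts at hour 0 and finishes at hour 9.
Nothing blocks venue unlock, so it runs from hour 0 to hour 4.
Lighting stringing cannot start until venue unlock (finishes hour 4); linen setting (finishes hour 9). The controlling bound is hour 9, so lighting stringing finishes at 9 + 4 = hour 13.

Working backward from the deadline:
The final walkthrough has no dependents, so it just needs to finish by hour 36. Starting by 36 − 9 = hour 27 achieves that.
Place-card layout must finish before the final walkthrough (must start by hour 27). With a 5-hour duration, place-card layout must start by 27 − 5 = hour 22.
Sound setup has several dependents: place-card layout (must start by hour 22); the final walkthrough (must start by hour 27, minus 1-hour gap → hour 26). The earliest of those limits is hour 22, so sound setup must start by 22 − 2 = hour 20.
Lighting stringing has several dependents: sound setup (must start by hour 20, minus 2-hour gap → hour 18); place-card layout (must start by hour 22). The earliest of those limits is hour 18, so lighting stringing must start by 18 − 4 = hour 14.
So lighting stringing can start as early as hour 9 and as late as hour 14, giving 14 − 9 = 5 hours of slack.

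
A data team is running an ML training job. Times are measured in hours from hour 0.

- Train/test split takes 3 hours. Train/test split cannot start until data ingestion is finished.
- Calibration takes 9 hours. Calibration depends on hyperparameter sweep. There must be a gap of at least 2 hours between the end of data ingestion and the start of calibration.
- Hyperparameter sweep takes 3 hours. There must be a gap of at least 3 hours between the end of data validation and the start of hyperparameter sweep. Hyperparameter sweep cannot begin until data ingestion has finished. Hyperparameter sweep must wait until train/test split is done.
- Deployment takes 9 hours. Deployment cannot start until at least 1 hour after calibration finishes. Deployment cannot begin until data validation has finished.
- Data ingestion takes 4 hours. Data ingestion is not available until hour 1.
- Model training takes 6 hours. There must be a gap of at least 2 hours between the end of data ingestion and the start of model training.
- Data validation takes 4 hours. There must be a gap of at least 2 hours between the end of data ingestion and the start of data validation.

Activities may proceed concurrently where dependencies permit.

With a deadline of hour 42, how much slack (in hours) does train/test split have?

12

After its own release at hour 1, data ingestion can start at hour 1 and finishes at hour 5.
After data ingestion (finishes hour 5), train/test split can start at hour 5 and finishes at hour 8.

Working backward from the deadline:
Nothing follows deployment; the deadline of hour 42 is its only limit. It must start by 42 − 9 = hour 33.
Calibration must finish before deployment (must start by hour 33, minus 1-hour gap → hour 32). With a 9-hour duration, calibration must start by 32 − 9 = hour 23.
Hyperparameter sweep must finish before calibration (must start by hour 23). With a 3-hour duration, hyperparameter sweep must start by 23 − 3 = hour 20.
Train/test split must finish before hyperparameter sweep (must start by hour 20). With a 3-hour duration, train/test split must start by 20 − 3 = hour 17.
So train/test split can start as early as hour 5 and as late as hour 17, giving 17 − 5 = 12 hours of slack.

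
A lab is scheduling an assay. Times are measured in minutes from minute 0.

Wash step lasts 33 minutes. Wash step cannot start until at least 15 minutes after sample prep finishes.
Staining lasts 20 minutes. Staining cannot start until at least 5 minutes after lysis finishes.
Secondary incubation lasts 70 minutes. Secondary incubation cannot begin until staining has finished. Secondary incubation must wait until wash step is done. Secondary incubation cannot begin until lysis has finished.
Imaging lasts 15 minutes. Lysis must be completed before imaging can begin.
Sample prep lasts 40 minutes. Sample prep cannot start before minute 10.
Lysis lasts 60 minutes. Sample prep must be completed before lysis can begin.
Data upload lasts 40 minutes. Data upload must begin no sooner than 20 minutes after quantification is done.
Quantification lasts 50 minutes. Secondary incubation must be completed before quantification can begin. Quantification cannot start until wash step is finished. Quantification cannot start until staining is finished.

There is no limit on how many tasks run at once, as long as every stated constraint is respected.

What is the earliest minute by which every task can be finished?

After its own release at minute 10, sample prep can start at minute 10 and finishes at minute 50.
Wash step cannot begin until sample prep (finishes minute 50, plus 15-minute gap → minute 65). It runs from minute 65 to 65 + 33 = minute 98.
Lysis waits on sample prep (finishes minute 50), so it starts at minute 50 and finishes at 50 + 60 = minute 110.
Imaging cannot begin until lysis (finishes minute 110). It runs from minute 110 to 110 + 15 = minute 125.
Staining cannot begin until lysis (finishes minute 110, plus 5-minute gap → minute 115). It runs from minute 115 to 115 + 20 = minute 135.
For secondary incubation: staining (finishes minute 135); wash step (finishes minute 98); lysis (finishes minute 110). Taking the maximum gives a start of minute 135, and it finishes at 135 + 70 = minute 205.
Quantification needs all of secondary incubation (finishes minute 205); wash step (finishes minute 98); staining (finishes minute 135). That puts its earliest start at minute 205; it finishes at 205 + 50 = minute 255.
After quantification (finishes minute 255, plus 20-minute gap → minute 275), data upload can start at minute 275 and finishes at minute 315.
All tasks are finished once the last one completes. Finish times: Sample prep at 50, Lysis at 110, Wash step at 98, Staining at 135, Secondary incubation at 205, Imaging at 125, Quantification at 255, Data upload at 315. The latest is minute 315.

315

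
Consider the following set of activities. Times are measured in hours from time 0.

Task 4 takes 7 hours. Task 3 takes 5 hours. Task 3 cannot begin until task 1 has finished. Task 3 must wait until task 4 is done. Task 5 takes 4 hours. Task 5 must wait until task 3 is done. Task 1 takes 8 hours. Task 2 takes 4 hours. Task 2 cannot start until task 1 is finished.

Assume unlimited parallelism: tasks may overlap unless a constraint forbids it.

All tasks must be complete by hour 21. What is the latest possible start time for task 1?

To finish by hour 21, task 2 (duration 4) must start no later than hour 17.
To finish by hour 21, task 5 (duration 4) must start no later than hour 17.
Task 3 must finish before task 5 (must start by hour 17). With a 5-hour duration, task 3 must start by 17 − 5 = hour 12.
Task 1 has several dependents: task 2 (must start by hour 17); task 3 (must start by hour 12). The earliest of those limits is hour 12, so task 1 must start by 12 − 8 = hour 4.

4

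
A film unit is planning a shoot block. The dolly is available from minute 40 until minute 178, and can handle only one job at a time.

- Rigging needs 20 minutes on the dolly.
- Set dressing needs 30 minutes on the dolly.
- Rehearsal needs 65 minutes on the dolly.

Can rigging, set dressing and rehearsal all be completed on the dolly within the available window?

Yes

The dolly window is 178 − 40 = 138 minutes.
Running back to back, the jobs need 20 + 30 + 65 = 115 minutes on the dolly.
Since 115 ≤ 138, they fit within the window.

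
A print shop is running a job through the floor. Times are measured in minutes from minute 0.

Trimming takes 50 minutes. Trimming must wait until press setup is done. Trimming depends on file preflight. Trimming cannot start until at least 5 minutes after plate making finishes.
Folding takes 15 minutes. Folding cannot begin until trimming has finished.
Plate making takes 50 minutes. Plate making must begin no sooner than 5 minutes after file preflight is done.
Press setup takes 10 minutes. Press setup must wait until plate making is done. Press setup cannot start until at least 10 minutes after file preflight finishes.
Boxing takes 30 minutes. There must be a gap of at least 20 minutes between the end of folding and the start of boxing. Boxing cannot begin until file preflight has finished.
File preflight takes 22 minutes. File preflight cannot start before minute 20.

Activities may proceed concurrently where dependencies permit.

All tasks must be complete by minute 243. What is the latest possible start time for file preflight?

41

Boxing must finish by minute 243; it takes 30 minutes, so it must start by 243 − 30 = minute 213.
Since boxing (must start by minute 213, minus 20-minute gap → minute 193) depends on it, folding must finish by minute 193. Backing off its 15-minute duration gives a latest start of minute 178.
Since folding (must start by minute 178) depends on it, trimming must finish by minute 178. Backing off its 50-minute duration gives a latest start of minute 128.
Press setup feeds into trimming (must start by minute 128); so press setup must finish by minute 128 and therefore start by minute 118.
For plate making: press setup (must start by minute 118); trimming (must start by minute 128, minus 5-minute gap → minute 123). The most restrictive is minute 118; with a 50-minute duration, plate making must start by minute 68.
File preflight must finish in time for plate making (must start by minute 68, minus 5-minute gap → minute 63); press setup (must start by minute 118, minus 10-minute gap → minute 108); trimming (must start by minute 128); boxing (must start by minute 213). The tightest is minute 63, so file preflight must start by 63 − 22 = minute 41.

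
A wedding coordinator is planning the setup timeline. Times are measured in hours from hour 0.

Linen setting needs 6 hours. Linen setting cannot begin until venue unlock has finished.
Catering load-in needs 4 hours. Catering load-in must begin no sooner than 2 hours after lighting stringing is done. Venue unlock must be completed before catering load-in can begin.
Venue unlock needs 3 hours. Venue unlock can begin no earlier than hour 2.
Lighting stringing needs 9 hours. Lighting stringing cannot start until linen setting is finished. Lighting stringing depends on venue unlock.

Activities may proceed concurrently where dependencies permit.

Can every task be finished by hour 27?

Venue unlock cannot begin until its own release at hour 2. It runs from hour 2 to 2 + 3 = hour 5.
After venue unlock (finishes hour 5), linen setting can start at hour 5 and finishes at hour 11.
Lighting stringing needs all of linen setting (finishes hour 11); venue unlock (finishes hour 5). That puts its earliest start at hour 11; it finishes at 11 + 9 = hour 20.
Catering load-in has to wait for lighting stringing (finishes hour 20, plus 2-hour gap → hour 22); venue unlock (finishes hour 5). The latest of these is hour 22, so catering load-in runs hour 22 to 22 + 4 = hour 26.
Every task is finished by hour 26, which is no later than the deadline of 27, so the schedule is feasible.

Yes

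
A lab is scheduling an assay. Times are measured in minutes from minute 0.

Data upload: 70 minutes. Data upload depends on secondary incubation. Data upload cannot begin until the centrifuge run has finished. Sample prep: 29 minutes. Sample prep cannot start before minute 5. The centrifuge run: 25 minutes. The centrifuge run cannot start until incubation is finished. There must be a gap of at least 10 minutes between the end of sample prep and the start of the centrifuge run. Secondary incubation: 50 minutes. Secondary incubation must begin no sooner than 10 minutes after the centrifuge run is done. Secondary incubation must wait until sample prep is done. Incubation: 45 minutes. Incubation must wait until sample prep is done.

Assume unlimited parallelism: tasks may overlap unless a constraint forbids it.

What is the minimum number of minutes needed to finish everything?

234

After its own release at minute 5, sample prep can start at minute 5 and finishes at minute 34.
After sample prep (finishes minute 34), incubation can start at minute 34 and finishes at minute 79.
The centrifuge run has to wait for incubation (finishes minute 79); sample prep (finishes minute 34, plus 10-minute gap → minute 44). The latest of these is minute 79, so the centrifuge run runs minute 79 to 79 + 25 = minute 104.
Secondary incubation has to wait for the centrifuge run (finishes minute 104, plus 10-minute gap → minute 114); sample prep (finishes minute 34). The latest of these is minute 114, so secondary incubation runs minute 114 to 114 + 50 = minute 164.
Data upload needs all of secondary incubation (finishes minute 164); the centrifuge run (finishes minute 104). That puts its earliest start at minute 164; it finishes at 164 + 70 = minute 234.
All tasks are finished once the last one completes. Finish times: Sample prep at 34, Incubation at 79, The centrifuge run at 104, Secondary incubation at 164, Data upload at 234. The latest is minute 234.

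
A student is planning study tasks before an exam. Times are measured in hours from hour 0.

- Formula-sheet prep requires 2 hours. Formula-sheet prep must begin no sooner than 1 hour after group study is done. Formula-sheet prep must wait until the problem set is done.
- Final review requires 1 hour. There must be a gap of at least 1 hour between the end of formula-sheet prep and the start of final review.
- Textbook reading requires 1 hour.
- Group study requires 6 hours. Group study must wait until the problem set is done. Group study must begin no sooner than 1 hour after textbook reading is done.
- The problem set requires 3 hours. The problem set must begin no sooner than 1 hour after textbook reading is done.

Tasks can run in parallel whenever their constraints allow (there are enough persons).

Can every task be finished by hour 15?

Nothing blocks textbook reading, so it runs from hour 0 to hour 1.
The problem set waits on textbook reading (finishes hour 1, plus 1-hour gap → hour 2), so it starts at hour 2 and finishes at 2 + 3 = hour 5.
For group study: the problem set (finishes hour 5); textbook reading (finishes hour 1, plus 1-hour gap → hour 2). Taking the maximum gives a start of hour 5, and it finishes at 5 + 6 = hour 11.
Formula-sheet prep cannot start until group study (finishes hour 11, plus 1-hour gap → hour 12); the problem set (finishes hour 5). The controlling bound is hour 12, so formula-sheet prep finishes at 12 + 2 = hour 14.
Final review waits on formula-sheet prep (finishes hour 14, plus 1-hour gap → hour 15), so it starts at hour 15 and finishes at 15 + 1 = hour 16.
The earliest everything can be done is hour 16, which is after the deadline of 15, so it is not possible.

No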